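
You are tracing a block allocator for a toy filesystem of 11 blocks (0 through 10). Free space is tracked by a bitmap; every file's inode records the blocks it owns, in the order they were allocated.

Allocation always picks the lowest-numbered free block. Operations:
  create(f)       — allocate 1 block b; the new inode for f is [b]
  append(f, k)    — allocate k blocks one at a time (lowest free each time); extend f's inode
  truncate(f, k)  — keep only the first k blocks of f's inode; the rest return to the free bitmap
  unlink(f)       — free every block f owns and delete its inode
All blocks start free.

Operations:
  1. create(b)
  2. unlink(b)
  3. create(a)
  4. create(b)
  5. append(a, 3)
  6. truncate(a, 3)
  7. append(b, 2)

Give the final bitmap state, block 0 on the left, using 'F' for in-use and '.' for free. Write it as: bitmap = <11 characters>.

bitmap = FFFFFF.....

  1. create(b)  ⇒  F..........  {b→[0]}
  2. unlink(b)  ⇒  ...........  {}
  3. create(a)  ⇒  F..........  {a→[0]}
  4. create(b)  ⇒  FF.........  {a→[0]; b→[1]}
  5. append(a, 3)  ⇒  FFFFF......  {a→[0, 2, 3, 4]; b→[1]}
  6. truncate(a, 3)  ⇒  FFFF.......  {a→[0, 2, 3]; b→[1]}
  7. append(b, 2)  ⇒  FFFFFF.....  {a→[0, 2, 3]; b→[1, 4, 5]}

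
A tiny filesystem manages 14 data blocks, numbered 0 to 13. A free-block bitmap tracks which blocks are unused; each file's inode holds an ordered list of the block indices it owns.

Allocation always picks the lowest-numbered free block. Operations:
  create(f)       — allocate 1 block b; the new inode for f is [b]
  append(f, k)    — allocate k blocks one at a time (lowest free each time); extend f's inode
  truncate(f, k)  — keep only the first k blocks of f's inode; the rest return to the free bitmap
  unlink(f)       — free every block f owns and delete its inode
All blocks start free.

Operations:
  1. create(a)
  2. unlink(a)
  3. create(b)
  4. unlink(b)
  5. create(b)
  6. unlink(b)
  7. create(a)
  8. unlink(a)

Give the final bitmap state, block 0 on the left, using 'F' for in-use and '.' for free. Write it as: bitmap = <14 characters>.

  1. create(a)  ⇒  F.............  {a→[0]}
  2. unlink(a)  ⇒  ..............  {}
  3. create(b)  ⇒  F.............  {b→[0]}
  4. unlink(b)  ⇒  ..............  {}
  5. create(b)  ⇒  F.............  {b→[0]}
  6. unlink(b)  ⇒  ..............  {}
  7. create(a)  ⇒  F.............  {a→[0]}
  8. unlink(a)  ⇒  ..............  {}

bitmap = ..............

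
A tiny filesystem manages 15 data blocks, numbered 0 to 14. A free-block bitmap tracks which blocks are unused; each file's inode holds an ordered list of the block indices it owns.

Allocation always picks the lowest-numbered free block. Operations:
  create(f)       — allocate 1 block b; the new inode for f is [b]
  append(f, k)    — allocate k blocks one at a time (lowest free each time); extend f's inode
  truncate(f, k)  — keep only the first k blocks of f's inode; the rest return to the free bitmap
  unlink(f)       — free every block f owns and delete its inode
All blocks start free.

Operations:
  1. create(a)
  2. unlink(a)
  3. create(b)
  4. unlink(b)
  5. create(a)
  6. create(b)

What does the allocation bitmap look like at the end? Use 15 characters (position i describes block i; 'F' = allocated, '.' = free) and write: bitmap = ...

[1] create(a) — a=0 (map F..............)
[2] unlink(a) —  (map ...............)
[3] create(b) — b=0 (map F..............)
[4] unlink(b) —  (map ...............)
[5] create(a) — a=0 (map F..............)
[6] create(b) — a=0 b=1 (map FF.............)

bitmap = FF.............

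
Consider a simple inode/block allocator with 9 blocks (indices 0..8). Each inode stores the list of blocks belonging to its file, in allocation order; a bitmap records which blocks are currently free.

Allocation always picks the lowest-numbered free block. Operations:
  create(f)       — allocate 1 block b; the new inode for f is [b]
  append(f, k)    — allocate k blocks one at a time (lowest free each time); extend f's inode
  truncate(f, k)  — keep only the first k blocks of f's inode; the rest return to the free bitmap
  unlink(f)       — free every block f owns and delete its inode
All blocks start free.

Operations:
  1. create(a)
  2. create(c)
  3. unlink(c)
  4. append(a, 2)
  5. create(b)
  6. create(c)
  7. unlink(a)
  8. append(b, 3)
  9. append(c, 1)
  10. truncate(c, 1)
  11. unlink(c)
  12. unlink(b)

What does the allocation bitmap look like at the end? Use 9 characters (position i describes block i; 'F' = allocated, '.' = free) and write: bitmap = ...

[1] create(a) — a=0 (map F........)
[2] create(c) — a=0 c=1 (map FF.......)
[3] unlink(c) — a=0 (map F........)
[4] append(a, 2) — a=0,1,2 (map FFF......)
[5] create(b) — a=0,1,2 b=3 (map FFFF.....)
[6] create(c) — a=0,1,2 b=3 c=4 (map FFFFF....)
[7] unlink(a) — b=3 c=4 (map ...FF....)
[8] append(b, 3) — b=3,0,1,2 c=4 (map FFFFF....)
[9] append(c, 1) — b=3,0,1,2 c=4,5 (map FFFFFF...)
[10] truncate(c, 1) — b=3,0,1,2 c=4 (map FFFFF....)
[11] unlink(c) — b=3,0,1,2 (map FFFF.....)
[12] unlink(b) —  (map .........)

bitmap = .........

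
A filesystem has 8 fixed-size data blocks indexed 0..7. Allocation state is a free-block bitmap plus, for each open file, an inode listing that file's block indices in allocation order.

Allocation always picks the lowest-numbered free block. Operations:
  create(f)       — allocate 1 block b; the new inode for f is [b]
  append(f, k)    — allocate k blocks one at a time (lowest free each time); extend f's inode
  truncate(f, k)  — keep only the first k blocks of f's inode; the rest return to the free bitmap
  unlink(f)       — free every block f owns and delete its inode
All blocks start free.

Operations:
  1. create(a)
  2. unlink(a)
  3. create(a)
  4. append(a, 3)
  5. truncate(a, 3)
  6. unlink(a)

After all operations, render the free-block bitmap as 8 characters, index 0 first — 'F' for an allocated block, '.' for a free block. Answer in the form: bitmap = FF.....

  1. create(a)  ⇒  F.......  {a→[0]}
  2. unlink(a)  ⇒  ........  {}
  3. create(a)  ⇒  F.......  {a→[0]}
  4. append(a, 3)  ⇒  FFFF....  {a→[0, 1, 2, 3]}
  5. truncate(a, 3)  ⇒  FFF.....  {a→[0, 1, 2]}
  6. unlink(a)  ⇒  ........  {}

bitmap = ........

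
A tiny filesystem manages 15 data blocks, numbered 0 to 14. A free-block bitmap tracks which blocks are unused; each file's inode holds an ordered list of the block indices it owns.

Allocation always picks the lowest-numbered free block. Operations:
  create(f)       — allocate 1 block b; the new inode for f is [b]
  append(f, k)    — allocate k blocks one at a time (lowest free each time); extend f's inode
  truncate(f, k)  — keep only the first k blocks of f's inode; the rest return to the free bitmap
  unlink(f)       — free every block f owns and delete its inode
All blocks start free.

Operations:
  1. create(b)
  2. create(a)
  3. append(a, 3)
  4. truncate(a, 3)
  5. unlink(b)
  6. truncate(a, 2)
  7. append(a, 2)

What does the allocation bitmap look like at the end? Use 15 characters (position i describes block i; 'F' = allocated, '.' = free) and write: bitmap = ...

[1] create(b) — b=0 (map F..............)
[2] create(a) — a=1 b=0 (map FF.............)
[3] append(a, 3) — a=1,2,3,4 b=0 (map FFFFF..........)
[4] truncate(a, 3) — a=1,2,3 b=0 (map FFFF...........)
[5] unlink(b) — a=1,2,3 (map .FFF...........)
[6] truncate(a, 2) — a=1,2 (map .FF............)
[7] append(a, 2) — a=1,2,0,3 (map FFFF...........)

bitmap = FFFF...........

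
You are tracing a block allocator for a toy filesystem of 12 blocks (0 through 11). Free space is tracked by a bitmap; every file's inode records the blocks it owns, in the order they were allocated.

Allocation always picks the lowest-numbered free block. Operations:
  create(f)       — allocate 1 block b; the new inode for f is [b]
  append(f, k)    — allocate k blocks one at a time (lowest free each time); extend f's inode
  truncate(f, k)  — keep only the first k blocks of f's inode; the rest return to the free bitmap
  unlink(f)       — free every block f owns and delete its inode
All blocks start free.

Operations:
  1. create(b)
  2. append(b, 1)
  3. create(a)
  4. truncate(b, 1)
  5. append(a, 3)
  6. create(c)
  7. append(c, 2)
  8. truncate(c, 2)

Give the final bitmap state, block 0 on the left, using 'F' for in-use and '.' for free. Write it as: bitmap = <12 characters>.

[1] create(b) — b=0 (map F...........)
[2] append(b, 1) — b=0,1 (map FF..........)
[3] create(a) — a=2 b=0,1 (map FFF.........)
[4] truncate(b, 1) — a=2 b=0 (map F.F.........)
[5] append(a, 3) — a=2,1,3,4 b=0 (map FFFFF.......)
[6] create(c) — a=2,1,3,4 b=0 c=5 (map FFFFFF......)
[7] append(c, 2) — a=2,1,3,4 b=0 c=5,6,7 (map FFFFFFFF....)
[8] truncate(c, 2) — a=2,1,3,4 b=0 c=5,6 (map FFFFFFF.....)

bitmap = FFFFFFF.....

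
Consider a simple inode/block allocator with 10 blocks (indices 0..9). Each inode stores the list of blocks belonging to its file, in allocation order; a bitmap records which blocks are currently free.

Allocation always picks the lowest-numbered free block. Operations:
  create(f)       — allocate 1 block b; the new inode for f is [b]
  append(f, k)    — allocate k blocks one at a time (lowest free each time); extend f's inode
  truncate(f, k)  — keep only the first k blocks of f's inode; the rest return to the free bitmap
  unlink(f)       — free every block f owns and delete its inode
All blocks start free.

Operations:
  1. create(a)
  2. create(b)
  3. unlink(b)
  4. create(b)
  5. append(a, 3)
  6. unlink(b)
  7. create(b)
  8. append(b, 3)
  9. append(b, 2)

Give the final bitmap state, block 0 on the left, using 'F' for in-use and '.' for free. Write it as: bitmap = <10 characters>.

bitmap = FFFFFFFFFF

  1. create(a)  ⇒  F.........  {a→[0]}
  2. create(b)  ⇒  FF........  {a→[0]; b→[1]}
  3. unlink(b)  ⇒  F.........  {a→[0]}
  4. create(b)  ⇒  FF........  {a→[0]; b→[1]}
  5. append(a, 3)  ⇒  FFFFF.....  {a→[0, 2, 3, 4]; b→[1]}
  6. unlink(b)  ⇒  F.FFF.....  {a→[0, 2, 3, 4]}
  7. create(b)  ⇒  FFFFF.....  {a→[0, 2, 3, 4]; b→[1]}
  8. append(b, 3)  ⇒  FFFFFFFF..  {a→[0, 2, 3, 4]; b→[1, 5, 6, 7]}
  9. append(b, 2)  ⇒  FFFFFFFFFF  {a→[0, 2, 3, 4]; b→[1, 5, 6, 7, 8, 9]}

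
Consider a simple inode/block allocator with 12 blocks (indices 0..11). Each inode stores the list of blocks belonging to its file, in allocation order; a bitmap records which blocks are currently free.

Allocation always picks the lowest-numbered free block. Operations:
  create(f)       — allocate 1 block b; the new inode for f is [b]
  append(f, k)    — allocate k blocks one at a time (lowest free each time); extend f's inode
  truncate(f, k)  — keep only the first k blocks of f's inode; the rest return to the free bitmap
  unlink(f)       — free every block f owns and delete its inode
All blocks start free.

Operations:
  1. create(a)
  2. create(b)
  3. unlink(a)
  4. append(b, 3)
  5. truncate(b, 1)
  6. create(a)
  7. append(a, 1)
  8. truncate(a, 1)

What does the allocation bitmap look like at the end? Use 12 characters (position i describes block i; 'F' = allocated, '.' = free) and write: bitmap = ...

bitmap = FF..........

  1. create(a)  ⇒  F...........  {a→[0]}
  2. create(b)  ⇒  FF..........  {a→[0]; b→[1]}
  3. unlink(a)  ⇒  .F..........  {b→[1]}
  4. append(b, 3)  ⇒  FFFF........  {b→[1, 0, 2, 3]}
  5. truncate(b, 1)  ⇒  .F..........  {b→[1]}
  6. create(a)  ⇒  FF..........  {a→[0]; b→[1]}
  7. append(a, 1)  ⇒  FFF.........  {a→[0, 2]; b→[1]}
  8. truncate(a, 1)  ⇒  FF..........  {a→[0]; b→[1]}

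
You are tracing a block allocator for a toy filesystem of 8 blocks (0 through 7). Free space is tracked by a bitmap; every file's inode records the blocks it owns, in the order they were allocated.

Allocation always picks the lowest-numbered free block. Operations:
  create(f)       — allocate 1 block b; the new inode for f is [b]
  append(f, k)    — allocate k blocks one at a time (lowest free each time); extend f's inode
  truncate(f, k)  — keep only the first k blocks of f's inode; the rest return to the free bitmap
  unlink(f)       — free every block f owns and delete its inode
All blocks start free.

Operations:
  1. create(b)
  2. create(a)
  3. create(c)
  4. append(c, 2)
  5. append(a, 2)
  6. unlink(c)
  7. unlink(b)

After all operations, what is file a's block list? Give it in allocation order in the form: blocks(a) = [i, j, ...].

after create(b) → b:[0]  free=[F.......]
after create(a) → a:[1], b:[0]  free=[FF......]
after create(c) → a:[1], b:[0], c:[2]  free=[FFF.....]
after append(c, 2) → a:[1], b:[0], c:[2, 3, 4]  free=[FFFFF...]
after append(a, 2) → a:[1, 5, 6], b:[0], c:[2, 3, 4]  free=[FFFFFFF.]
after unlink(c) → a:[1, 5, 6], b:[0]  free=[FF...FF.]
after unlink(b) → a:[1, 5, 6]  free=[.F...FF.]

blocks(a) = [1, 5, 6]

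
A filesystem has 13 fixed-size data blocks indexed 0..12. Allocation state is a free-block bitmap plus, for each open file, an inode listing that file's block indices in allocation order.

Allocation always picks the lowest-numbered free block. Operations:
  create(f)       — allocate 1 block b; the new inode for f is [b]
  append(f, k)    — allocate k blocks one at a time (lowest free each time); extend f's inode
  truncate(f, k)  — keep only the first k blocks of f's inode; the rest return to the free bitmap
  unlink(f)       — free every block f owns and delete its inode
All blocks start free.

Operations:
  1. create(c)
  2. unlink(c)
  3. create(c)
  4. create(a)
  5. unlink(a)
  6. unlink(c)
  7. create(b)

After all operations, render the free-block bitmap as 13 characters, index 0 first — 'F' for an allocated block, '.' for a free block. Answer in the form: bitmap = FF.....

bitmap = F............

create(c): bitmap=F............ | c=[0]
unlink(c): bitmap=............. | 
create(c): bitmap=F............ | c=[0]
create(a): bitmap=FF........... | a=[1] c=[0]
unlink(a): bitmap=F............ | c=[0]
unlink(c): bitmap=............. | 
create(b): bitmap=F............ | b=[0]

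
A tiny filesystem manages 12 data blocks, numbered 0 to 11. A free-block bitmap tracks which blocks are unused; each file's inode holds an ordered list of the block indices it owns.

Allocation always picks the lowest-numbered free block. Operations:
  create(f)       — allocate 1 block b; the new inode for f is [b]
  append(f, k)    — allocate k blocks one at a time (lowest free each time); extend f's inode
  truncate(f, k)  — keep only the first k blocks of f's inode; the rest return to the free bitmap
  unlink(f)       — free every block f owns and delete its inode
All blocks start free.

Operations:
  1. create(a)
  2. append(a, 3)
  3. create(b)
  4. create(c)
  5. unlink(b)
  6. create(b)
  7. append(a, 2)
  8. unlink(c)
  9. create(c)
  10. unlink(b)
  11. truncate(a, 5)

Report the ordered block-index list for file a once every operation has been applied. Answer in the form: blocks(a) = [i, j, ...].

blocks(a) = [0, 1, 2, 3, 6]

after create(a) → a:[0]  free=[F...........]
after append(a, 3) → a:[0, 1, 2, 3]  free=[FFFF........]
after create(b) → a:[0, 1, 2, 3], b:[4]  free=[FFFFF.......]
after create(c) → a:[0, 1, 2, 3], b:[4], c:[5]  free=[FFFFFF......]
after unlink(b) → a:[0, 1, 2, 3], c:[5]  free=[FFFF.F......]
after create(b) → a:[0, 1, 2, 3], b:[4], c:[5]  free=[FFFFFF......]
after append(a, 2) → a:[0, 1, 2, 3, 6, 7], b:[4], c:[5]  free=[FFFFFFFF....]
after unlink(c) → a:[0, 1, 2, 3, 6, 7], b:[4]  free=[FFFFF.FF....]
after create(c) → a:[0, 1, 2, 3, 6, 7], b:[4], c:[5]  free=[FFFFFFFF....]
after unlink(b) → a:[0, 1, 2, 3, 6, 7], c:[5]  free=[FFFF.FFF....]
after truncate(a, 5) → a:[0, 1, 2, 3, 6], c:[5]  free=[FFFF.FF.....]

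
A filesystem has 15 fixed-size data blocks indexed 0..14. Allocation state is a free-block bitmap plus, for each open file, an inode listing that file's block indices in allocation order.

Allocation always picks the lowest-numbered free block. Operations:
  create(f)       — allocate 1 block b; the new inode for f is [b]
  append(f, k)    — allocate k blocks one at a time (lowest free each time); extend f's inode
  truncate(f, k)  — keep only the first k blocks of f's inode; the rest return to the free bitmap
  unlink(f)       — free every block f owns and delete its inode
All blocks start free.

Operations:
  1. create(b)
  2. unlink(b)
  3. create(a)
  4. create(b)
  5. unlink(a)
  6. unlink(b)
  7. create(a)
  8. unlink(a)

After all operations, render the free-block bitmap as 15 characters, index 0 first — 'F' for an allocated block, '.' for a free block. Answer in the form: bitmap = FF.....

bitmap = ...............

create(b): bitmap=F.............. | b=[0]
unlink(b): bitmap=............... | 
create(a): bitmap=F.............. | a=[0]
create(b): bitmap=FF............. | a=[0] b=[1]
unlink(a): bitmap=.F............. | b=[1]
unlink(b): bitmap=............... | 
create(a): bitmap=F.............. | a=[0]
unlink(a): bitmap=............... | 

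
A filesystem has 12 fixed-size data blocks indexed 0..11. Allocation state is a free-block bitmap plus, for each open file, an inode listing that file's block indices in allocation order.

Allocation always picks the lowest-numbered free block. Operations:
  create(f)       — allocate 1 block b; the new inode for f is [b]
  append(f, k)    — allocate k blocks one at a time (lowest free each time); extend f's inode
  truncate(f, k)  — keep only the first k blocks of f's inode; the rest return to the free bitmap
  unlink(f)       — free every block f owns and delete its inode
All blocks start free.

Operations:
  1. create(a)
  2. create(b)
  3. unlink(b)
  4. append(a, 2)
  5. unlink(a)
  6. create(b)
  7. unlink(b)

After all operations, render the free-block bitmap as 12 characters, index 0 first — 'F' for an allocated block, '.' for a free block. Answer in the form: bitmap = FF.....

bitmap = ............

after create(a) → a:[0]  free=[F...........]
after create(b) → a:[0], b:[1]  free=[FF..........]
after unlink(b) → a:[0]  free=[F...........]
after append(a, 2) → a:[0, 1, 2]  free=[FFF.........]
after unlink(a) →   free=[............]
after create(b) → b:[0]  free=[F...........]
after unlink(b) →   free=[............]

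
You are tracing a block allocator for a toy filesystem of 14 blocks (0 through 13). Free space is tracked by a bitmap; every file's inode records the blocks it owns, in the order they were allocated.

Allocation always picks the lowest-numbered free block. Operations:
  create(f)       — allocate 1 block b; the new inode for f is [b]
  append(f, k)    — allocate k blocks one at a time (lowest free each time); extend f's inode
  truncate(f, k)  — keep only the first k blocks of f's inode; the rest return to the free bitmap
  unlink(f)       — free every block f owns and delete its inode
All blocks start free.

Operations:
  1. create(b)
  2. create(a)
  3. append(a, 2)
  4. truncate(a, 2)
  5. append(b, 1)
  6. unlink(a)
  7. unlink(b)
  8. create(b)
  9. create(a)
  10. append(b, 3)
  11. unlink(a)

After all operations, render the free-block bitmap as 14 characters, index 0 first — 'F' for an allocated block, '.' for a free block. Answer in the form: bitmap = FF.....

bitmap = F.FFF.........

create(b): bitmap=F............. | b=[0]
create(a): bitmap=FF............ | a=[1] b=[0]
append(a, 2): bitmap=FFFF.......... | a=[1, 2, 3] b=[0]
truncate(a, 2): bitmap=FFF........... | a=[1, 2] b=[0]
append(b, 1): bitmap=FFFF.......... | a=[1, 2] b=[0, 3]
unlink(a): bitmap=F..F.......... | b=[0, 3]
unlink(b): bitmap=.............. | 
create(b): bitmap=F............. | b=[0]
create(a): bitmap=FF............ | a=[1] b=[0]
append(b, 3): bitmap=FFFFF......... | a=[1] b=[0, 2, 3, 4]
unlink(a): bitmap=F.FFF......... | b=[0, 2, 3, 4]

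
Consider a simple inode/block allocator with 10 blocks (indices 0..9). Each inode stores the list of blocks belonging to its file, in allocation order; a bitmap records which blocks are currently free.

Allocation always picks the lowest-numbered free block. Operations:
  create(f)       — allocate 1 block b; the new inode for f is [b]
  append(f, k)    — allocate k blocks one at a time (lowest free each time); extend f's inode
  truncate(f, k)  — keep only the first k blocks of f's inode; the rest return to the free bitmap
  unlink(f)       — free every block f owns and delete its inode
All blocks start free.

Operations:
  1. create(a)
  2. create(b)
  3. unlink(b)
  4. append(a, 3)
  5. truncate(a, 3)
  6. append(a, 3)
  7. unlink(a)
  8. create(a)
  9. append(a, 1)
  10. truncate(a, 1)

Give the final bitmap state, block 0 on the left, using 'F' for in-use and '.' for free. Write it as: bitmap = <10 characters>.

bitmap = F.........

create(a): bitmap=F......... | a=[0]
create(b): bitmap=FF........ | a=[0] b=[1]
unlink(b): bitmap=F......... | a=[0]
append(a, 3): bitmap=FFFF...... | a=[0, 1, 2, 3]
truncate(a, 3): bitmap=FFF....... | a=[0, 1, 2]
append(a, 3): bitmap=FFFFFF.... | a=[0, 1, 2, 3, 4, 5]
unlink(a): bitmap=.......... | 
create(a): bitmap=F......... | a=[0]
append(a, 1): bitmap=FF........ | a=[0, 1]
truncate(a, 1): bitmap=F......... | a=[0]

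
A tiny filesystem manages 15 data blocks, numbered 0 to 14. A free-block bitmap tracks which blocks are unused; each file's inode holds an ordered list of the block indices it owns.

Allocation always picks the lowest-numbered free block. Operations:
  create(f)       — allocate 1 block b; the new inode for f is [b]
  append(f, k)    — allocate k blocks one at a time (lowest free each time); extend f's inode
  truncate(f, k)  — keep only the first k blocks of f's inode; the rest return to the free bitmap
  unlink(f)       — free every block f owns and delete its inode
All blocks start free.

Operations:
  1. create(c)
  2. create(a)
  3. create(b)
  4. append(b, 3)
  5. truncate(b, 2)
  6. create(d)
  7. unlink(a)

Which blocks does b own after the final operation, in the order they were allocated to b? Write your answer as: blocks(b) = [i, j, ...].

blocks(b) = [2, 3]

create(c): bitmap=F.............. | c=[0]
create(a): bitmap=FF............. | a=[1] c=[0]
create(b): bitmap=FFF............ | a=[1] b=[2] c=[0]
append(b, 3): bitmap=FFFFFF......... | a=[1] b=[2, 3, 4, 5] c=[0]
truncate(b, 2): bitmap=FFFF........... | a=[1] b=[2, 3] c=[0]
create(d): bitmap=FFFFF.......... | a=[1] b=[2, 3] c=[0] d=[4]
unlink(a): bitmap=F.FFF.......... | b=[2, 3] c=[0] d=[4]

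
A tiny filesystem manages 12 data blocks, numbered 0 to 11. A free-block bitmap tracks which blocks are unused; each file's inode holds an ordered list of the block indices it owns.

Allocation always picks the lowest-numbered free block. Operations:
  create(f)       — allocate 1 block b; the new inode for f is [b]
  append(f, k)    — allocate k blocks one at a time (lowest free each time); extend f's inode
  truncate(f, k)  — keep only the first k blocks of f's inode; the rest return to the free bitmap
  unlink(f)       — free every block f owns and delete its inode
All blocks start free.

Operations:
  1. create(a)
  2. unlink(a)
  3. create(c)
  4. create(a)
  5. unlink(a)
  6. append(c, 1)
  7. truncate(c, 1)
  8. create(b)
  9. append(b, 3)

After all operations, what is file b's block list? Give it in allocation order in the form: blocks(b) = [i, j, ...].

blocks(b) = [1, 2, 3, 4]

[1] create(a) — a=0 (map F...........)
[2] unlink(a) —  (map ............)
[3] create(c) — c=0 (map F...........)
[4] create(a) — a=1 c=0 (map FF..........)
[5] unlink(a) — c=0 (map F...........)
[6] append(c, 1) — c=0,1 (map FF..........)
[7] truncate(c, 1) — c=0 (map F...........)
[8] create(b) — b=1 c=0 (map FF..........)
[9] append(b, 3) — b=1,2,3,4 c=0 (map FFFFF.......)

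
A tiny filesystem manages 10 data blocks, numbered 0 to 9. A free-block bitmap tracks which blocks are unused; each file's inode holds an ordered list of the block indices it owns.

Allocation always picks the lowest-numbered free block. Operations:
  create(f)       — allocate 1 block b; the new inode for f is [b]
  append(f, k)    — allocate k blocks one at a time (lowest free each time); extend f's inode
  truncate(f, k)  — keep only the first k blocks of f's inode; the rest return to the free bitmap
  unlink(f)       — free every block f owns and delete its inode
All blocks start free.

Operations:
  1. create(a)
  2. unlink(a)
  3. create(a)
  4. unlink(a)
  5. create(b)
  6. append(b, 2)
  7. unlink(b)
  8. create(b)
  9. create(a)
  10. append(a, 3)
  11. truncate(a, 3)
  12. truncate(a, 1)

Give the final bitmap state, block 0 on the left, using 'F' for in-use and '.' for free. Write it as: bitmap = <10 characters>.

bitmap = FF........

after create(a) → a:[0]  free=[F.........]
after unlink(a) →   free=[..........]
after create(a) → a:[0]  free=[F.........]
after unlink(a) →   free=[..........]
after create(b) → b:[0]  free=[F.........]
after append(b, 2) → b:[0, 1, 2]  free=[FFF.......]
after unlink(b) →   free=[..........]
after create(b) → b:[0]  free=[F.........]
after create(a) → a:[1], b:[0]  free=[FF........]
after append(a, 3) → a:[1, 2, 3, 4], b:[0]  free=[FFFFF.....]
after truncate(a, 3) → a:[1, 2, 3], b:[0]  free=[FFFF......]
after truncate(a, 1) → a:[1], b:[0]  free=[FF........]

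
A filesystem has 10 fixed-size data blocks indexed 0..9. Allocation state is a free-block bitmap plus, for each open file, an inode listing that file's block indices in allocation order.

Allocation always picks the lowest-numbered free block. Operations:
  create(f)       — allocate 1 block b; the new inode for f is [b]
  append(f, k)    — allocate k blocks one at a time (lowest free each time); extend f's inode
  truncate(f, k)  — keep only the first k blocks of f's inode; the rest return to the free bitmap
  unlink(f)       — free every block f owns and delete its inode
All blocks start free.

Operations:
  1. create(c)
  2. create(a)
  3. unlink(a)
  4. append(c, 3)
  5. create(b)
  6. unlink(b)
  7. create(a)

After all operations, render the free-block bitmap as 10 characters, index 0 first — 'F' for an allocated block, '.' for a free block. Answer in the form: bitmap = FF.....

  1. create(c)  ⇒  F.........  {c→[0]}
  2. create(a)  ⇒  FF........  {a→[1]; c→[0]}
  3. unlink(a)  ⇒  F.........  {c→[0]}
  4. append(c, 3)  ⇒  FFFF......  {c→[0, 1, 2, 3]}
  5. create(b)  ⇒  FFFFF.....  {b→[4]; c→[0, 1, 2, 3]}
  6. unlink(b)  ⇒  FFFF......  {c→[0, 1, 2, 3]}
  7. create(a)  ⇒  FFFFF.....  {a→[4]; c→[0, 1, 2, 3]}

bitmap = FFFFF.....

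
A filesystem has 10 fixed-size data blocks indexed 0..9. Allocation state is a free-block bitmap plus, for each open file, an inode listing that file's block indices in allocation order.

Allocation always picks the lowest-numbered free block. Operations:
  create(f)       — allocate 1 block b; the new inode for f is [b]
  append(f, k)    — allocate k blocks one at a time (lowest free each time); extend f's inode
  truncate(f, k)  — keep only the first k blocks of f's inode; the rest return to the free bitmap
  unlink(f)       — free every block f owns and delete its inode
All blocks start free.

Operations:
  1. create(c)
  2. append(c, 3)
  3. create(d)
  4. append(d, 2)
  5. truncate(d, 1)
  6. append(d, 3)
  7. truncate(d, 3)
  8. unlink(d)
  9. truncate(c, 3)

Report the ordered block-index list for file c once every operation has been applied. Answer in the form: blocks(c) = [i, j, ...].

[1] create(c) — c=0 (map F.........)
[2] append(c, 3) — c=0,1,2,3 (map FFFF......)
[3] create(d) — c=0,1,2,3 d=4 (map FFFFF.....)
[4] append(d, 2) — c=0,1,2,3 d=4,5,6 (map FFFFFFF...)
[5] truncate(d, 1) — c=0,1,2,3 d=4 (map FFFFF.....)
[6] append(d, 3) — c=0,1,2,3 d=4,5,6,7 (map FFFFFFFF..)
[7] truncate(d, 3) — c=0,1,2,3 d=4,5,6 (map FFFFFFF...)
[8] unlink(d) — c=0,1,2,3 (map FFFF......)
[9] truncate(c, 3) — c=0,1,2 (map FFF.......)

blocks(c) = [0, 1, 2]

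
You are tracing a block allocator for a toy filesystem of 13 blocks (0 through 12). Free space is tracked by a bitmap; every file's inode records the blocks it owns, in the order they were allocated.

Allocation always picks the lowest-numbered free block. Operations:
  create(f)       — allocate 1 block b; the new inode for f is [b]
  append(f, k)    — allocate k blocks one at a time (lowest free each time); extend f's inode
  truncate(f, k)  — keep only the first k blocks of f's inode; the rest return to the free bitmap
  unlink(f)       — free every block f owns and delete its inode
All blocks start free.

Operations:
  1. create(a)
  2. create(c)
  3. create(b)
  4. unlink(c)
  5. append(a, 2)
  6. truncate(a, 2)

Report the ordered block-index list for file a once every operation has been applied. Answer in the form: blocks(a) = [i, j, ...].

blocks(a) = [0, 1]

[1] create(a) — a=0 (map F............)
[2] create(c) — a=0 c=1 (map FF...........)
[3] create(b) — a=0 b=2 c=1 (map FFF..........)
[4] unlink(c) — a=0 b=2 (map F.F..........)
[5] append(a, 2) — a=0,1,3 b=2 (map FFFF.........)
[6] truncate(a, 2) — a=0,1 b=2 (map FFF..........)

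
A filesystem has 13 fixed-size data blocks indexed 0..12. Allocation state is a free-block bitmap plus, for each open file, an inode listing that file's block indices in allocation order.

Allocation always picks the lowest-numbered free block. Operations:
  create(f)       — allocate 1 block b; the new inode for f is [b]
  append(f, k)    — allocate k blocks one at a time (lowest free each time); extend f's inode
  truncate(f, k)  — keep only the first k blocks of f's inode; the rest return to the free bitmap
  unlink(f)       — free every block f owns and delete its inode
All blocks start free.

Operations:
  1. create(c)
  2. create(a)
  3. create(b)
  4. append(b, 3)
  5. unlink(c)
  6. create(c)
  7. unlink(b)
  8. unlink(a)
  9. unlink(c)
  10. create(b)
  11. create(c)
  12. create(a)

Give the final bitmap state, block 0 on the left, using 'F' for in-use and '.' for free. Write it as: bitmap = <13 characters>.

bitmap = FFF..........

create(c): bitmap=F............ | c=[0]
create(a): bitmap=FF........... | a=[1] c=[0]
create(b): bitmap=FFF.......... | a=[1] b=[2] c=[0]
append(b, 3): bitmap=FFFFFF....... | a=[1] b=[2, 3, 4, 5] c=[0]
unlink(c): bitmap=.FFFFF....... | a=[1] b=[2, 3, 4, 5]
create(c): bitmap=FFFFFF....... | a=[1] b=[2, 3, 4, 5] c=[0]
unlink(b): bitmap=FF........... | a=[1] c=[0]
unlink(a): bitmap=F............ | c=[0]
unlink(c): bitmap=............. | 
create(b): bitmap=F............ | b=[0]
create(c): bitmap=FF........... | b=[0] c=[1]
create(a): bitmap=FFF.......... | a=[2] b=[0] c=[1]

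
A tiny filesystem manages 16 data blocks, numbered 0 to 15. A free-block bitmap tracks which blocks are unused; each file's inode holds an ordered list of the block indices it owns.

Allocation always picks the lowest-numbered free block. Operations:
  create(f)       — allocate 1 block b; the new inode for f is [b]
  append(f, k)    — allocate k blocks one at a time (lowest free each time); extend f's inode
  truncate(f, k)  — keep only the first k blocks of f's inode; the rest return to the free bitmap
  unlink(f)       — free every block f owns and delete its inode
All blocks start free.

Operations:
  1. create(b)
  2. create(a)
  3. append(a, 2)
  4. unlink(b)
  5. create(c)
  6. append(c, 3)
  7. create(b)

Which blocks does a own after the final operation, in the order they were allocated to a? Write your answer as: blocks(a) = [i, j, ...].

[1] create(b) — b=0 (map F...............)
[2] create(a) — a=1 b=0 (map FF..............)
[3] append(a, 2) — a=1,2,3 b=0 (map FFFF............)
[4] unlink(b) — a=1,2,3 (map .FFF............)
[5] create(c) — a=1,2,3 c=0 (map FFFF............)
[6] append(c, 3) — a=1,2,3 c=0,4,5,6 (map FFFFFFF.........)
[7] create(b) — a=1,2,3 b=7 c=0,4,5,6 (map FFFFFFFF........)

blocks(a) = [1, 2, 3]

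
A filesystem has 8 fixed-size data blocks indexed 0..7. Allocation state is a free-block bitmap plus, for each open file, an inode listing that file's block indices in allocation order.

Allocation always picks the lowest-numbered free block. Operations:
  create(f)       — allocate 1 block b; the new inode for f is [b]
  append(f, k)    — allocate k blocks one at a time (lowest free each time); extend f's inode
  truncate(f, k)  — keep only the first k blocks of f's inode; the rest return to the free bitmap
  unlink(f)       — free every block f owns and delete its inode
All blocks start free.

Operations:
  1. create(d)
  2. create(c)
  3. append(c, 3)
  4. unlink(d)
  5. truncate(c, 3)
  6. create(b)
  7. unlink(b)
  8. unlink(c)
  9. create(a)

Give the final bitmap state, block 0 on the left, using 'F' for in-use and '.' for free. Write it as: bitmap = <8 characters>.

create(d): bitmap=F....... | d=[0]
create(c): bitmap=FF...... | c=[1] d=[0]
append(c, 3): bitmap=FFFFF... | c=[1, 2, 3, 4] d=[0]
unlink(d): bitmap=.FFFF... | c=[1, 2, 3, 4]
truncate(c, 3): bitmap=.FFF.... | c=[1, 2, 3]
create(b): bitmap=FFFF.... | b=[0] c=[1, 2, 3]
unlink(b): bitmap=.FFF.... | c=[1, 2, 3]
unlink(c): bitmap=........ | 
create(a): bitmap=F....... | a=[0]

bitmap = F.......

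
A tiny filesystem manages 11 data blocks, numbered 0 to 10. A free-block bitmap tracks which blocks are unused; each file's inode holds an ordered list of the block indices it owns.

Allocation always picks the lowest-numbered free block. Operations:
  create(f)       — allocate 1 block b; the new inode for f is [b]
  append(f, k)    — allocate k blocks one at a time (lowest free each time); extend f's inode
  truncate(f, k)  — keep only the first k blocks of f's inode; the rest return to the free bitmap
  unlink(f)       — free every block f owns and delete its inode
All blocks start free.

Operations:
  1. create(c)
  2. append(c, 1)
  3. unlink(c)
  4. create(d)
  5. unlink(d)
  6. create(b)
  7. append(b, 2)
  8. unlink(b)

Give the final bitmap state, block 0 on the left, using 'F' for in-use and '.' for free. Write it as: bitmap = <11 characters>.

create(c): bitmap=F.......... | c=[0]
append(c, 1): bitmap=FF......... | c=[0, 1]
unlink(c): bitmap=........... | 
create(d): bitmap=F.......... | d=[0]
unlink(d): bitmap=........... | 
create(b): bitmap=F.......... | b=[0]
append(b, 2): bitmap=FFF........ | b=[0, 1, 2]
unlink(b): bitmap=........... | 

bitmap = ...........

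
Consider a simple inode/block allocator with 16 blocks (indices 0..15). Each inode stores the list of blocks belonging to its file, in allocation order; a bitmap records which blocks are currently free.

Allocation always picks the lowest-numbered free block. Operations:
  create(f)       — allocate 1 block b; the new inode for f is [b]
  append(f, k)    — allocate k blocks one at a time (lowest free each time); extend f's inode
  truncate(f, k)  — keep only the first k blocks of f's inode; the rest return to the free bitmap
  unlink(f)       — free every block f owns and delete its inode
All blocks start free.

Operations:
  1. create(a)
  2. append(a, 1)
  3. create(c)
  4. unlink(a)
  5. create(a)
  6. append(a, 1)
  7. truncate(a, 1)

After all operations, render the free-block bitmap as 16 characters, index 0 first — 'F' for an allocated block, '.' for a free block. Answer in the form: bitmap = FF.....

[1] create(a) — a=0 (map F...............)
[2] append(a, 1) — a=0,1 (map FF..............)
[3] create(c) — a=0,1 c=2 (map FFF.............)
[4] unlink(a) — c=2 (map ..F.............)
[5] create(a) — a=0 c=2 (map F.F.............)
[6] append(a, 1) — a=0,1 c=2 (map FFF.............)
[7] truncate(a, 1) — a=0 c=2 (map F.F.............)

bitmap = F.F.............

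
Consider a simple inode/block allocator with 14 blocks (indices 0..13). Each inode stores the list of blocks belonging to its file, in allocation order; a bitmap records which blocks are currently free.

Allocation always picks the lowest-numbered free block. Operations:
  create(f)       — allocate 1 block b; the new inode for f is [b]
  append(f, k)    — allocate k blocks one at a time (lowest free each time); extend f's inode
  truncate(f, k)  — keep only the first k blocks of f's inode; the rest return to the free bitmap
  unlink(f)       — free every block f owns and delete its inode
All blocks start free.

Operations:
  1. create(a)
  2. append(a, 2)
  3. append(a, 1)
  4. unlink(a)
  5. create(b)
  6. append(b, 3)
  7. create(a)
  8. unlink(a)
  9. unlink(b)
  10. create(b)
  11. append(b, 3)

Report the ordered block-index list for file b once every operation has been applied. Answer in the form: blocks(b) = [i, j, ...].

blocks(b) = [0, 1, 2, 3]

after create(a) → a:[0]  free=[F.............]
after append(a, 2) → a:[0, 1, 2]  free=[FFF...........]
after append(a, 1) → a:[0, 1, 2, 3]  free=[FFFF..........]
after unlink(a) →   free=[..............]
after create(b) → b:[0]  free=[F.............]
after append(b, 3) → b:[0, 1, 2, 3]  free=[FFFF..........]
after create(a) → a:[4], b:[0, 1, 2, 3]  free=[FFFFF.........]
after unlink(a) → b:[0, 1, 2, 3]  free=[FFFF..........]
after unlink(b) →   free=[..............]
after create(b) → b:[0]  free=[F.............]
after append(b, 3) → b:[0, 1, 2, 3]  free=[FFFF..........]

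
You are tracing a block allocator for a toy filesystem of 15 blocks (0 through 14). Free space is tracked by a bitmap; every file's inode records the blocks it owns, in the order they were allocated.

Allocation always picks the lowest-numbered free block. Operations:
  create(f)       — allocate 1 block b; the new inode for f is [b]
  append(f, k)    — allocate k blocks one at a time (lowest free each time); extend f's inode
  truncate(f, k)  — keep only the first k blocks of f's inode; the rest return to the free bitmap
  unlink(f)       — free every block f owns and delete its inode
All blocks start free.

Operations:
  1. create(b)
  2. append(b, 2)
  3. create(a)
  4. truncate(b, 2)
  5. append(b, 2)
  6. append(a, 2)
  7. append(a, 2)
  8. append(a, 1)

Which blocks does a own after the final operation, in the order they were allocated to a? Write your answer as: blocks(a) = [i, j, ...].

blocks(a) = [3, 5, 6, 7, 8, 9]

after create(b) → b:[0]  free=[F..............]
after append(b, 2) → b:[0, 1, 2]  free=[FFF............]
after create(a) → a:[3], b:[0, 1, 2]  free=[FFFF...........]
after truncate(b, 2) → a:[3], b:[0, 1]  free=[FF.F...........]
after append(b, 2) → a:[3], b:[0, 1, 2, 4]  free=[FFFFF..........]
after append(a, 2) → a:[3, 5, 6], b:[0, 1, 2, 4]  free=[FFFFFFF........]
after append(a, 2) → a:[3, 5, 6, 7, 8], b:[0, 1, 2, 4]  free=[FFFFFFFFF......]
after append(a, 1) → a:[3, 5, 6, 7, 8, 9], b:[0, 1, 2, 4]  free=[FFFFFFFFFF.....]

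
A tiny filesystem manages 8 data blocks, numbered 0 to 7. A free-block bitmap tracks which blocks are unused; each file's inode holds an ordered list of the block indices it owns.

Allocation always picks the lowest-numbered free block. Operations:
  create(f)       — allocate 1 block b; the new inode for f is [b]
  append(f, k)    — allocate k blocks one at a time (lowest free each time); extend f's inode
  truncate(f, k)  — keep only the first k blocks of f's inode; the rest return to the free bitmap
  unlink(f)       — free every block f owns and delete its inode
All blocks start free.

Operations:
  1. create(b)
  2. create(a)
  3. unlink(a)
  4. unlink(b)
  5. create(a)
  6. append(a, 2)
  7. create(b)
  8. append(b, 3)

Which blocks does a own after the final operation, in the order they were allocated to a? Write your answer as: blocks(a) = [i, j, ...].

create(b): bitmap=F....... | b=[0]
create(a): bitmap=FF...... | a=[1] b=[0]
unlink(a): bitmap=F....... | b=[0]
unlink(b): bitmap=........ | 
create(a): bitmap=F....... | a=[0]
append(a, 2): bitmap=FFF..... | a=[0, 1, 2]
create(b): bitmap=FFFF.... | a=[0, 1, 2] b=[3]
append(b, 3): bitmap=FFFFFFF. | a=[0, 1, 2] b=[3, 4, 5, 6]

blocks(a) = [0, 1, 2]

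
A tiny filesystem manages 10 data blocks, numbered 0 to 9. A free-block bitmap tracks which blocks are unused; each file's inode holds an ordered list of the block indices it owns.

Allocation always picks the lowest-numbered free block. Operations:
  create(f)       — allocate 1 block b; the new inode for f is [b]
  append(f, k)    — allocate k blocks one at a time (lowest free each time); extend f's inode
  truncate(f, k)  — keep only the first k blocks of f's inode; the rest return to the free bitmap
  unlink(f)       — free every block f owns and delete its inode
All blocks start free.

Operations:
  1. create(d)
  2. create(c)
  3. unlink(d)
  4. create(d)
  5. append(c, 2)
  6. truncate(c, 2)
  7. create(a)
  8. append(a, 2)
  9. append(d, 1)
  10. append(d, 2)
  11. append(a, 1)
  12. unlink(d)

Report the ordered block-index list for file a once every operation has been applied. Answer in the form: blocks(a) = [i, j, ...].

  1. create(d)  ⇒  F.........  {d→[0]}
  2. create(c)  ⇒  FF........  {c→[1]; d→[0]}
  3. unlink(d)  ⇒  .F........  {c→[1]}
  4. create(d)  ⇒  FF........  {c→[1]; d→[0]}
  5. append(c, 2)  ⇒  FFFF......  {c→[1, 2, 3]; d→[0]}
  6. truncate(c, 2)  ⇒  FFF.......  {c→[1, 2]; d→[0]}
  7. create(a)  ⇒  FFFF......  {a→[3]; c→[1, 2]; d→[0]}
  8. append(a, 2)  ⇒  FFFFFF....  {a→[3, 4, 5]; c→[1, 2]; d→[0]}
  9. append(d, 1)  ⇒  FFFFFFF...  {a→[3, 4, 5]; c→[1, 2]; d→[0, 6]}
  10. append(d, 2)  ⇒  FFFFFFFFF.  {a→[3, 4, 5]; c→[1, 2]; d→[0, 6, 7, 8]}
  11. append(a, 1)  ⇒  FFFFFFFFFF  {a→[3, 4, 5, 9]; c→[1, 2]; d→[0, 6, 7, 8]}
  12. unlink(d)  ⇒  .FFFFF...F  {a→[3, 4, 5, 9]; c→[1, 2]}

blocks(a) = [3, 4, 5, 9]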